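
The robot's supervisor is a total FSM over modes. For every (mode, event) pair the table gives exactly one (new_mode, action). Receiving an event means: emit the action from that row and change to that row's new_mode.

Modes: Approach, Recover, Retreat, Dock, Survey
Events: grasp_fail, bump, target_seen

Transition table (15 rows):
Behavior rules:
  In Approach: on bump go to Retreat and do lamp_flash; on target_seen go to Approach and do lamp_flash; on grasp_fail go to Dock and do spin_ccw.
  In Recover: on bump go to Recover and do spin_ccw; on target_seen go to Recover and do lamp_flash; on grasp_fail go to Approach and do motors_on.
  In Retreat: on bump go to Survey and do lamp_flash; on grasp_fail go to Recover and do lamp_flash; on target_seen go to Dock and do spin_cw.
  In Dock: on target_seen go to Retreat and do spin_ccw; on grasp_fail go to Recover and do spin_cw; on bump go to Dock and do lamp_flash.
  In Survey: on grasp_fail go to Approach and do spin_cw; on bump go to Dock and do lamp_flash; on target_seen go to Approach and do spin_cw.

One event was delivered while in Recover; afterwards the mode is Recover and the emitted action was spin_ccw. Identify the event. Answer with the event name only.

bump

try grasp_fail: (Recover, grasp_fail) → (Approach, motors_on)
try bump: (Recover, bump) → (Recover, spin_ccw)  ← matches
try target_seen: (Recover, target_seen) → (Recover, lamp_flash)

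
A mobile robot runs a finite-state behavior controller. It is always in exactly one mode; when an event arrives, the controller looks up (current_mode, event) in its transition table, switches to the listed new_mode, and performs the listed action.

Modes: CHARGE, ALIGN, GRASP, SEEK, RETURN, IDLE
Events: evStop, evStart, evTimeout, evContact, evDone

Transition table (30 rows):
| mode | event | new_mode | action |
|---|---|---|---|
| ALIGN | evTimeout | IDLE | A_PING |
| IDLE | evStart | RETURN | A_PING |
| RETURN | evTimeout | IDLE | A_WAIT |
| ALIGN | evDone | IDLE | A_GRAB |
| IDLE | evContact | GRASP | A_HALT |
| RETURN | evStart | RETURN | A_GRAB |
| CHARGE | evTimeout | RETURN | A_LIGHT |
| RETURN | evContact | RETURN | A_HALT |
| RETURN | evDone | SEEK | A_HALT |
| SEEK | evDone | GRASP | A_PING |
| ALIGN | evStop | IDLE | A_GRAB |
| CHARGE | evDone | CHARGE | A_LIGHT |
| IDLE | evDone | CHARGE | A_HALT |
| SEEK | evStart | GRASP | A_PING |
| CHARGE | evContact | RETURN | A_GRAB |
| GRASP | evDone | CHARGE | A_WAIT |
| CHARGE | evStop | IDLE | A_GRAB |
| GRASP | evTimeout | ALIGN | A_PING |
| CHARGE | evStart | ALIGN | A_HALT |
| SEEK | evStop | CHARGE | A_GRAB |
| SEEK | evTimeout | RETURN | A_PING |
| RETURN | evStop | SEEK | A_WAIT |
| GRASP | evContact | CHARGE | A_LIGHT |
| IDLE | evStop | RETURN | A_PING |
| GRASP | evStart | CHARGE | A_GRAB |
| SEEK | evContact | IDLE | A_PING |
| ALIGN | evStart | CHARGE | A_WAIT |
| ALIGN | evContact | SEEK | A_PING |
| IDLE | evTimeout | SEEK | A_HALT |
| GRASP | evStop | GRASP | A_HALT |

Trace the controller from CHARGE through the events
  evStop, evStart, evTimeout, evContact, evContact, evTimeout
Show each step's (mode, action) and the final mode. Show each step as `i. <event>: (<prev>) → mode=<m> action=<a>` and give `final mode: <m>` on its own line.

1. evStop: (CHARGE) → mode=IDLE action=A_GRAB
2. evStart: (IDLE) → mode=RETURN action=A_PING
3. evTimeout: (RETURN) → mode=IDLE action=A_WAIT
4. evContact: (IDLE) → mode=GRASP action=A_HALT
5. evContact: (GRASP) → mode=CHARGE action=A_LIGHT
6. evTimeout: (CHARGE) → mode=RETURN action=A_LIGHT

final mode: RETURN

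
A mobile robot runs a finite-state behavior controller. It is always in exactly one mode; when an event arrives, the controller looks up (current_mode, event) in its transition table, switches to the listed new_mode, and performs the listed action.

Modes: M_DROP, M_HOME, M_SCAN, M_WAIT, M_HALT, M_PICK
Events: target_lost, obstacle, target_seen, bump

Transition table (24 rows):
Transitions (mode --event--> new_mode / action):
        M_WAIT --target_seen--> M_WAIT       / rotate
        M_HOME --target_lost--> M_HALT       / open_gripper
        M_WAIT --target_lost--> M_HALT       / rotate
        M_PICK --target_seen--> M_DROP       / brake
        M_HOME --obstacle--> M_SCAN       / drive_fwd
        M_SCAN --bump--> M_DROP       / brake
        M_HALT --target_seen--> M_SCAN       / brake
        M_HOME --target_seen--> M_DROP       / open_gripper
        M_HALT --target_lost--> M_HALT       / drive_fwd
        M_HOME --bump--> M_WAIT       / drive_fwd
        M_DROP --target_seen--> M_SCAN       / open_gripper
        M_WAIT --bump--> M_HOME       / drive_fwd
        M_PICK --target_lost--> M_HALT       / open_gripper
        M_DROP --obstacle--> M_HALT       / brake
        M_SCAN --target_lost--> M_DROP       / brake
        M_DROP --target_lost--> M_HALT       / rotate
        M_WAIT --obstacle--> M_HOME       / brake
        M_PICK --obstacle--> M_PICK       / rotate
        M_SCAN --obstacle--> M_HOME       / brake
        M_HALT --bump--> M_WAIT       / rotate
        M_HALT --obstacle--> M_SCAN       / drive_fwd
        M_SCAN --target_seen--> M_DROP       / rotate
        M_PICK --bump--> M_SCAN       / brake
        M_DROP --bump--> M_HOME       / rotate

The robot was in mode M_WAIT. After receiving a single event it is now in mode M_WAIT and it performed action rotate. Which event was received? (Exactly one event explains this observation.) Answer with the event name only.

target_seen

try target_lost: (M_WAIT, target_lost) → (M_HALT, rotate)
try obstacle: (M_WAIT, obstacle) → (M_HOME, brake)
try target_seen: (M_WAIT, target_seen) → (M_WAIT, rotate)  ← matches
try bump: (M_WAIT, bump) → (M_HOME, drive_fwd)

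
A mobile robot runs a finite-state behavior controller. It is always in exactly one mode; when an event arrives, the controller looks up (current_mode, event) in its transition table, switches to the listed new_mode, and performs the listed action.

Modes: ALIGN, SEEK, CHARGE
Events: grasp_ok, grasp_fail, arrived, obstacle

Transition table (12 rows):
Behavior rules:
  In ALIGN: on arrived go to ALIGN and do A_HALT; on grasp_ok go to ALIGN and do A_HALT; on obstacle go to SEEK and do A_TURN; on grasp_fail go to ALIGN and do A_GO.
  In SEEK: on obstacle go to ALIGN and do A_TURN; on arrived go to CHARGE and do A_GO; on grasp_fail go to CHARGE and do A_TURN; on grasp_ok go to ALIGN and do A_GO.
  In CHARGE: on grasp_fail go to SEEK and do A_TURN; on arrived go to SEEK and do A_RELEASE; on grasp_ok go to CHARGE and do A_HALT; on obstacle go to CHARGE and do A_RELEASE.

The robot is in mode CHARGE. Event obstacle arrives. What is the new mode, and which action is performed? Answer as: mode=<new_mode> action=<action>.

current mode = CHARGE; filter table to that mode:
  (CHARGE, grasp_fail) → (SEEK, A_TURN)
  (CHARGE, arrived) → (SEEK, A_RELEASE)
  (CHARGE, grasp_ok) → (CHARGE, A_HALT)
  (CHARGE, obstacle) → (CHARGE, A_RELEASE)  ← event matches
event = obstacle selects (CHARGE, A_RELEASE)

mode=CHARGE action=A_RELEASE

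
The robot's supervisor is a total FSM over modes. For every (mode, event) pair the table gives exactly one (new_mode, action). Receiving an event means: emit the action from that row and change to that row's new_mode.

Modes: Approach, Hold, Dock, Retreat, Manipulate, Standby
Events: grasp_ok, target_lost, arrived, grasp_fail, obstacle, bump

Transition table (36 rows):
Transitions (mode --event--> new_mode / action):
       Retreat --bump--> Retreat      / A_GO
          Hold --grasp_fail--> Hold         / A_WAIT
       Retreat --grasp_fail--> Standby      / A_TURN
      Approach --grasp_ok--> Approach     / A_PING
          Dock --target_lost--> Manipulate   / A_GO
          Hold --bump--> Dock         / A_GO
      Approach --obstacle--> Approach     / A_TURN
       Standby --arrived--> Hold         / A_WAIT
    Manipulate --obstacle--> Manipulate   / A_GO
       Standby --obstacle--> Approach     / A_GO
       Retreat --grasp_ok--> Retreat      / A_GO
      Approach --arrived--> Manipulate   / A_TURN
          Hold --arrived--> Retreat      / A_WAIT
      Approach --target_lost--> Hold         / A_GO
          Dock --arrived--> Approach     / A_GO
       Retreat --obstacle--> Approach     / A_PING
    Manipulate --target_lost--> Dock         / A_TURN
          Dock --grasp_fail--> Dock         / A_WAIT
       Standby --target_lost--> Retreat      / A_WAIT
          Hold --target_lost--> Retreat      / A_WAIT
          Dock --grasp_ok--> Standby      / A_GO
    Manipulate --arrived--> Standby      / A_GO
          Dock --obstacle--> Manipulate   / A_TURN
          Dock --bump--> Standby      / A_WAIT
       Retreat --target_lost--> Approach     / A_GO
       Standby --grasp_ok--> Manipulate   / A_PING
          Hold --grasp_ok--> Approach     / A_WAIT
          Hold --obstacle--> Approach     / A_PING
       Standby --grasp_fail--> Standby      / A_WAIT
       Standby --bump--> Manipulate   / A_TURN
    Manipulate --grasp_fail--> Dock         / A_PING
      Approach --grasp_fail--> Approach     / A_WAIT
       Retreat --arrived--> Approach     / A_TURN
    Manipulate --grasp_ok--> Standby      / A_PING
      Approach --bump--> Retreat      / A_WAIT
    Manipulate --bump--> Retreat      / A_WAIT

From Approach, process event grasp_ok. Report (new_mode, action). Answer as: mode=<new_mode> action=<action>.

mode=Approach action=A_PING

current mode = Approach; filter table to that mode:
  (Approach, grasp_ok) → (Approach, A_PING)  ← event matches
  (Approach, obstacle) → (Approach, A_TURN)
  (Approach, arrived) → (Manipulate, A_TURN)
  (Approach, target_lost) → (Hold, A_GO)
  (Approach, grasp_fail) → (Approach, A_WAIT)
  (Approach, bump) → (Retreat, A_WAIT)
event = grasp_ok selects (Approach, A_PING)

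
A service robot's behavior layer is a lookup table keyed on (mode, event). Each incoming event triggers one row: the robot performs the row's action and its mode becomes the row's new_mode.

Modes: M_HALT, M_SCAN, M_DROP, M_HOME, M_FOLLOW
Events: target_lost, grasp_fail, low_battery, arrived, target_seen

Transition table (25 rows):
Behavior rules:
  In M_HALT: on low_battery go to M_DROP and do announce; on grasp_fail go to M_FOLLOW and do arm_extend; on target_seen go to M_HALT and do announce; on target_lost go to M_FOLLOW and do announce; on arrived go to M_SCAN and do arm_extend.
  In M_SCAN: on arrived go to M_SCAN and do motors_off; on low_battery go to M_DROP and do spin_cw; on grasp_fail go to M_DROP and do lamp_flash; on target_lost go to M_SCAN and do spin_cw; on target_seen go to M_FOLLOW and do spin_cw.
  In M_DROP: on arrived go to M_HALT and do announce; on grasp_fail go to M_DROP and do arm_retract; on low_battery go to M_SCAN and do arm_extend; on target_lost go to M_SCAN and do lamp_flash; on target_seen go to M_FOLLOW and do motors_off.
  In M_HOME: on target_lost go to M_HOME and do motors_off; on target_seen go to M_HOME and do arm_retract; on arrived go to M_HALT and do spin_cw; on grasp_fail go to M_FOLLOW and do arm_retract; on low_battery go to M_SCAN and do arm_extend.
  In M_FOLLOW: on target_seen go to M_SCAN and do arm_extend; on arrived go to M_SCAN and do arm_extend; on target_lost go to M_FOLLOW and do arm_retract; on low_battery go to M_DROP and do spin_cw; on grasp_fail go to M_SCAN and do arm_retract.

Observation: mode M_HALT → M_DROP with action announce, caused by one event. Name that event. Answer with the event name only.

low_battery

try target_lost: (M_HALT, target_lost) → (M_FOLLOW, announce)
try grasp_fail: (M_HALT, grasp_fail) → (M_FOLLOW, arm_extend)
try low_battery: (M_HALT, low_battery) → (M_DROP, announce)  ← matches
try arrived: (M_HALT, arrived) → (M_SCAN, arm_extend)
try target_seen: (M_HALT, target_seen) → (M_HALT, announce)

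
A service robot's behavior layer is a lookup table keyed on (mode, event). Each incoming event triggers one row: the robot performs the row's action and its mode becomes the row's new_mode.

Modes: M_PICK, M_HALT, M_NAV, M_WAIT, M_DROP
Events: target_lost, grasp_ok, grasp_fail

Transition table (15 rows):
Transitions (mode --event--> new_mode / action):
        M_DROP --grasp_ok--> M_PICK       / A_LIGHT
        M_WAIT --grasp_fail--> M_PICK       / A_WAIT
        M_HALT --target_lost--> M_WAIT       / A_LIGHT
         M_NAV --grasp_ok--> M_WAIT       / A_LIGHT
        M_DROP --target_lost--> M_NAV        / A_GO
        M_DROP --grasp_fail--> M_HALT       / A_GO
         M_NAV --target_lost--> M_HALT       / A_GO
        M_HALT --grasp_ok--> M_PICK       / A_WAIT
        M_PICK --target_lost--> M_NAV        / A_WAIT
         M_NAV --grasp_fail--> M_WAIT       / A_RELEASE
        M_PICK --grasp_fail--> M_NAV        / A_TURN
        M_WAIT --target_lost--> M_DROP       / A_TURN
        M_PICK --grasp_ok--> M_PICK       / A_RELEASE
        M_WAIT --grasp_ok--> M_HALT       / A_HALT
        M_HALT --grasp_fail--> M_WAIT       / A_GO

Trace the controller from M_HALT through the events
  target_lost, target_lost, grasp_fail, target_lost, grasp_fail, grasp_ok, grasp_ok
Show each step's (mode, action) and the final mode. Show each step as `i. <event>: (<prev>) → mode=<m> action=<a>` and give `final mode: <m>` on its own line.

1. target_lost: (M_HALT) → mode=M_WAIT action=A_LIGHT
2. target_lost: (M_WAIT) → mode=M_DROP action=A_TURN
3. grasp_fail: (M_DROP) → mode=M_HALT action=A_GO
4. target_lost: (M_HALT) → mode=M_WAIT action=A_LIGHT
5. grasp_fail: (M_WAIT) → mode=M_PICK action=A_WAIT
6. grasp_ok: (M_PICK) → mode=M_PICK action=A_RELEASE
7. grasp_ok: (M_PICK) → mode=M_PICK action=A_RELEASE

final mode: M_PICK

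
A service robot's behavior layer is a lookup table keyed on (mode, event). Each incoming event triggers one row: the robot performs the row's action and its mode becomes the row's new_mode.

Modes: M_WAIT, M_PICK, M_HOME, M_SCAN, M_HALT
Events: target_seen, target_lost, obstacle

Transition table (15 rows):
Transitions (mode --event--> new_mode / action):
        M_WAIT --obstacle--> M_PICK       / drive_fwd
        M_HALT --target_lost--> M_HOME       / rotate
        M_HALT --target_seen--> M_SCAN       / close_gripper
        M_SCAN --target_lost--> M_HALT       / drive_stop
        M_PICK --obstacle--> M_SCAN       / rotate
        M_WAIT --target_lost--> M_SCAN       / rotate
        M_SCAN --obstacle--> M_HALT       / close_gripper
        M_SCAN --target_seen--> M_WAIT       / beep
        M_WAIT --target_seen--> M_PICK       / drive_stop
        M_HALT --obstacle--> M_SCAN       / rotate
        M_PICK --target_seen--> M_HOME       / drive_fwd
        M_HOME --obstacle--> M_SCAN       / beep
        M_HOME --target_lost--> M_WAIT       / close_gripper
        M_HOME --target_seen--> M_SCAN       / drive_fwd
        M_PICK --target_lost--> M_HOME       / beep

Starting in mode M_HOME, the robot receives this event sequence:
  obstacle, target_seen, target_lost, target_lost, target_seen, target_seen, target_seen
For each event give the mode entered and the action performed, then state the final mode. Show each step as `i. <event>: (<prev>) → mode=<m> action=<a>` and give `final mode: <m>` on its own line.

final mode: M_PICK

1. obstacle: (M_HOME) → mode=M_SCAN action=beep
2. target_seen: (M_SCAN) → mode=M_WAIT action=beep
3. target_lost: (M_WAIT) → mode=M_SCAN action=rotate
4. target_lost: (M_SCAN) → mode=M_HALT action=drive_stop
5. target_seen: (M_HALT) → mode=M_SCAN action=close_gripper
6. target_seen: (M_SCAN) → mode=M_WAIT action=beep
7. target_seen: (M_WAIT) → mode=M_PICK action=drive_stop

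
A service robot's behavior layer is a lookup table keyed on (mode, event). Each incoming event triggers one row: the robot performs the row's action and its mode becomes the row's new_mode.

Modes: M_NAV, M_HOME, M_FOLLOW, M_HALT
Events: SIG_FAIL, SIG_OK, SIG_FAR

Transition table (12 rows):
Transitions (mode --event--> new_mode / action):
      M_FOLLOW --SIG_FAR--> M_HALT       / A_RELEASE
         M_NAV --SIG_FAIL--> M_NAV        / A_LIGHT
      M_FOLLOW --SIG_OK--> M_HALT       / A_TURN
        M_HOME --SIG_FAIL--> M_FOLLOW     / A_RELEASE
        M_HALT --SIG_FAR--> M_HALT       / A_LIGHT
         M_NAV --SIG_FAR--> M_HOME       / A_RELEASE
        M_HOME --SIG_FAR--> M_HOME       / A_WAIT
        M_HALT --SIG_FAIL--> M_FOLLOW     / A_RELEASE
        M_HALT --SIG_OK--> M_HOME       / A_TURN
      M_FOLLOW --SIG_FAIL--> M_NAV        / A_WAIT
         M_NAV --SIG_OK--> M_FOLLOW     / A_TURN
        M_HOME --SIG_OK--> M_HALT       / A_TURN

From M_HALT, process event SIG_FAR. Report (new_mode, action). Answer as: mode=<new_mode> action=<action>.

current mode = M_HALT; filter table to that mode:
  (M_HALT, SIG_FAR) → (M_HALT, A_LIGHT)  ← event matches
  (M_HALT, SIG_FAIL) → (M_FOLLOW, A_RELEASE)
  (M_HALT, SIG_OK) → (M_HOME, A_TURN)
event = SIG_FAR selects (M_HALT, A_LIGHT)

mode=M_HALT action=A_LIGHT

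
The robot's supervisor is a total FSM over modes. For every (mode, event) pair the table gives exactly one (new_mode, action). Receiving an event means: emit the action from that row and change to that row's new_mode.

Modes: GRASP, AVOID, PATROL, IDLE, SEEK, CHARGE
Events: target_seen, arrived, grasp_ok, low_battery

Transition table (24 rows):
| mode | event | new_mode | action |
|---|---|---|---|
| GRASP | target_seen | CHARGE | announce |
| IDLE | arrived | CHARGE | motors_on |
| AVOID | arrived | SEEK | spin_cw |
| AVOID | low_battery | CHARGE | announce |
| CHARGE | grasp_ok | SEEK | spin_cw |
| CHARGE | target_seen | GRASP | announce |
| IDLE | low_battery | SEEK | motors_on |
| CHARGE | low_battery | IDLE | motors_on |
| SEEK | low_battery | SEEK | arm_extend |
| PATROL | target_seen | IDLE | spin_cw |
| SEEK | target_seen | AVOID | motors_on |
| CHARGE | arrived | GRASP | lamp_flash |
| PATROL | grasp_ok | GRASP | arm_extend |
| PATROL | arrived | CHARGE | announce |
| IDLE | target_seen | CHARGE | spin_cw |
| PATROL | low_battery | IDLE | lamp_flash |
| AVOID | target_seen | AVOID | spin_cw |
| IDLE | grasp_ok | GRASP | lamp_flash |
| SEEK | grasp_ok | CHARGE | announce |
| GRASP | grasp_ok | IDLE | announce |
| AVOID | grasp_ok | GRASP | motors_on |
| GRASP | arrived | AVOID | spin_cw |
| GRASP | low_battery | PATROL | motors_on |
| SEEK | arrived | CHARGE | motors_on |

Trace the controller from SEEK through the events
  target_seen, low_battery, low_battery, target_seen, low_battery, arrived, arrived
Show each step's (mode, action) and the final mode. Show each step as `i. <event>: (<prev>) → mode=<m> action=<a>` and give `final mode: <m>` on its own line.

1. target_seen: (SEEK) → mode=AVOID action=motors_on
2. low_battery: (AVOID) → mode=CHARGE action=announce
3. low_battery: (CHARGE) → mode=IDLE action=motors_on
4. target_seen: (IDLE) → mode=CHARGE action=spin_cw
5. low_battery: (CHARGE) → mode=IDLE action=motors_on
6. arrived: (IDLE) → mode=CHARGE action=motors_on
7. arrived: (CHARGE) → mode=GRASP action=lamp_flash

final mode: GRASP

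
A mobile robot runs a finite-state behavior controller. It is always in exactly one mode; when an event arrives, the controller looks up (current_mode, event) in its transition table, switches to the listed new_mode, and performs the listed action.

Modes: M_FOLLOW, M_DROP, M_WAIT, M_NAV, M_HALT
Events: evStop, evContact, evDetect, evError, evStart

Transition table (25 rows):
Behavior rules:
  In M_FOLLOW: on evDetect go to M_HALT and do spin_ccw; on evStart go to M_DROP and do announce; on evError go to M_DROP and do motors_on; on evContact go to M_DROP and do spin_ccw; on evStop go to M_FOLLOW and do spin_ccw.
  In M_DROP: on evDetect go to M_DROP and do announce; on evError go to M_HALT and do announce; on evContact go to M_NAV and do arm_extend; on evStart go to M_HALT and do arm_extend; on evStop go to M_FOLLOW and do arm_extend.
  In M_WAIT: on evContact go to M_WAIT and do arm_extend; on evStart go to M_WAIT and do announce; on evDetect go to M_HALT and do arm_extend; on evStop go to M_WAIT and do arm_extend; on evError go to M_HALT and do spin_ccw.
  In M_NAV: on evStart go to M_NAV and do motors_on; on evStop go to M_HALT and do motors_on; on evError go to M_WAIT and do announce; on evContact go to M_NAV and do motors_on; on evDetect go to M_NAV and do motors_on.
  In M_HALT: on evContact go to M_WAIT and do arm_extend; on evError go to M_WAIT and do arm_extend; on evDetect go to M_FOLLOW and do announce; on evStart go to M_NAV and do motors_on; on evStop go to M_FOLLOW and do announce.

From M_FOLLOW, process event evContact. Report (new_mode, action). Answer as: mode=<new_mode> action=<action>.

mode=M_DROP action=spin_ccw

current mode = M_FOLLOW; filter table to that mode:
  (M_FOLLOW, evDetect) → (M_HALT, spin_ccw)
  (M_FOLLOW, evStart) → (M_DROP, announce)
  (M_FOLLOW, evError) → (M_DROP, motors_on)
  (M_FOLLOW, evContact) → (M_DROP, spin_ccw)  ← event matches
  (M_FOLLOW, evStop) → (M_FOLLOW, spin_ccw)
event = evContact selects (M_DROP, spin_ccw)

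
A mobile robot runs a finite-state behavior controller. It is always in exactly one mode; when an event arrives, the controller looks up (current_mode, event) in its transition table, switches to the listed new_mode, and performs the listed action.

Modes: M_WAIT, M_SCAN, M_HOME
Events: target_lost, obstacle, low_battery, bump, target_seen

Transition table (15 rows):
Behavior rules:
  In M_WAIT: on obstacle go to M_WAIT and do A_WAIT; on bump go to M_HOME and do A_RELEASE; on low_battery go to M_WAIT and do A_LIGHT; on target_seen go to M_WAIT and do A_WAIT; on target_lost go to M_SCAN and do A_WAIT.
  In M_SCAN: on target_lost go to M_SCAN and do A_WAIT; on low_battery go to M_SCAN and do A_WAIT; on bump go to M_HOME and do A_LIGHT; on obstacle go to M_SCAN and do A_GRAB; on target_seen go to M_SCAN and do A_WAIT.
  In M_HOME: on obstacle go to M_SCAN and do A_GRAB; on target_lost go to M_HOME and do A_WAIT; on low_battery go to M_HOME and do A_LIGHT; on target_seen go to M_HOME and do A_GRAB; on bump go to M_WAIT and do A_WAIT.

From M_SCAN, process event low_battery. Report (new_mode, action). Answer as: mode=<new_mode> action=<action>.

current mode = M_SCAN; filter table to that mode:
  (M_SCAN, target_lost) → (M_SCAN, A_WAIT)
  (M_SCAN, low_battery) → (M_SCAN, A_WAIT)  ← event matches
  (M_SCAN, bump) → (M_HOME, A_LIGHT)
  (M_SCAN, obstacle) → (M_SCAN, A_GRAB)
  (M_SCAN, target_seen) → (M_SCAN, A_WAIT)
event = low_battery selects (M_SCAN, A_WAIT)

mode=M_SCAN action=A_WAIT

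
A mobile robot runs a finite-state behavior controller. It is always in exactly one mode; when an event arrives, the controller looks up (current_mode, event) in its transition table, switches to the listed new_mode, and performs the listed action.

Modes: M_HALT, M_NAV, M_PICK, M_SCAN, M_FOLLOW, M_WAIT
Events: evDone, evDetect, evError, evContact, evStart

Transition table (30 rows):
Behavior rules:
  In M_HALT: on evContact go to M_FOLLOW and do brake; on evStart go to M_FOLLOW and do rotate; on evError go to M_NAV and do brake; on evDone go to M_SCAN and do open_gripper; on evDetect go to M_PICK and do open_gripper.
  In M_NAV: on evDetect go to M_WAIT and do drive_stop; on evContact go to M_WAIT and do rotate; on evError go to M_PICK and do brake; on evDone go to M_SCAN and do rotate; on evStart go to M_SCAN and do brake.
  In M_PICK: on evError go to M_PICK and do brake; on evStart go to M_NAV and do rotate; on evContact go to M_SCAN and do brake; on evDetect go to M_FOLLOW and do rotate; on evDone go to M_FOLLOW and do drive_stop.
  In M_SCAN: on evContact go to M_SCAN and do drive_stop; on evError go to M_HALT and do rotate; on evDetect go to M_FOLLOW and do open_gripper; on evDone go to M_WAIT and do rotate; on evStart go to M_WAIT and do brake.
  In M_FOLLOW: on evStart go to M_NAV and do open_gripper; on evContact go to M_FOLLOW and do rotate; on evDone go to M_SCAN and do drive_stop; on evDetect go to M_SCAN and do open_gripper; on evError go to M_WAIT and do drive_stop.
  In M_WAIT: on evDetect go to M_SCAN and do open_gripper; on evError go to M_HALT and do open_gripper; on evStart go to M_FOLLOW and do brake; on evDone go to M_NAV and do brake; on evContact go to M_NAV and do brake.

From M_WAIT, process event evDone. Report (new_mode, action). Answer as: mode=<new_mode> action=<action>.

mode=M_NAV action=brake

current mode = M_WAIT; filter table to that mode:
  (M_WAIT, evDetect) → (M_SCAN, open_gripper)
  (M_WAIT, evError) → (M_HALT, open_gripper)
  (M_WAIT, evStart) → (M_FOLLOW, brake)
  (M_WAIT, evDone) → (M_NAV, brake)  ← event matches
  (M_WAIT, evContact) → (M_NAV, brake)
event = evDone selects (M_NAV, brake)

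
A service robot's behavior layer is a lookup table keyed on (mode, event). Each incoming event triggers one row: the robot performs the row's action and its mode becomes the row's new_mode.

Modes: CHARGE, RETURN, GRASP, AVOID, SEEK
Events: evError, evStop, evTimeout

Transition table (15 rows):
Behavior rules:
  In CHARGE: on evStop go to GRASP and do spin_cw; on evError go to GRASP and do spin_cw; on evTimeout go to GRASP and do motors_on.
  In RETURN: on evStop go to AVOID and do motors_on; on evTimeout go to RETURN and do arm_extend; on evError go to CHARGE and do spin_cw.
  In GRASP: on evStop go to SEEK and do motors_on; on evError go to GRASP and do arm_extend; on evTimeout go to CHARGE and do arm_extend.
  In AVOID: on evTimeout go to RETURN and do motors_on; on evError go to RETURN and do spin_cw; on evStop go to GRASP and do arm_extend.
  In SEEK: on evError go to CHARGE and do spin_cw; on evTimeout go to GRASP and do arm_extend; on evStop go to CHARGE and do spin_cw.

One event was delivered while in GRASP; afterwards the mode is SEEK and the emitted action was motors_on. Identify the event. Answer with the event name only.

try evError: (GRASP, evError) → (GRASP, arm_extend)
try evStop: (GRASP, evStop) → (SEEK, motors_on)  ← matches
try evTimeout: (GRASP, evTimeout) → (CHARGE, arm_extend)

evStop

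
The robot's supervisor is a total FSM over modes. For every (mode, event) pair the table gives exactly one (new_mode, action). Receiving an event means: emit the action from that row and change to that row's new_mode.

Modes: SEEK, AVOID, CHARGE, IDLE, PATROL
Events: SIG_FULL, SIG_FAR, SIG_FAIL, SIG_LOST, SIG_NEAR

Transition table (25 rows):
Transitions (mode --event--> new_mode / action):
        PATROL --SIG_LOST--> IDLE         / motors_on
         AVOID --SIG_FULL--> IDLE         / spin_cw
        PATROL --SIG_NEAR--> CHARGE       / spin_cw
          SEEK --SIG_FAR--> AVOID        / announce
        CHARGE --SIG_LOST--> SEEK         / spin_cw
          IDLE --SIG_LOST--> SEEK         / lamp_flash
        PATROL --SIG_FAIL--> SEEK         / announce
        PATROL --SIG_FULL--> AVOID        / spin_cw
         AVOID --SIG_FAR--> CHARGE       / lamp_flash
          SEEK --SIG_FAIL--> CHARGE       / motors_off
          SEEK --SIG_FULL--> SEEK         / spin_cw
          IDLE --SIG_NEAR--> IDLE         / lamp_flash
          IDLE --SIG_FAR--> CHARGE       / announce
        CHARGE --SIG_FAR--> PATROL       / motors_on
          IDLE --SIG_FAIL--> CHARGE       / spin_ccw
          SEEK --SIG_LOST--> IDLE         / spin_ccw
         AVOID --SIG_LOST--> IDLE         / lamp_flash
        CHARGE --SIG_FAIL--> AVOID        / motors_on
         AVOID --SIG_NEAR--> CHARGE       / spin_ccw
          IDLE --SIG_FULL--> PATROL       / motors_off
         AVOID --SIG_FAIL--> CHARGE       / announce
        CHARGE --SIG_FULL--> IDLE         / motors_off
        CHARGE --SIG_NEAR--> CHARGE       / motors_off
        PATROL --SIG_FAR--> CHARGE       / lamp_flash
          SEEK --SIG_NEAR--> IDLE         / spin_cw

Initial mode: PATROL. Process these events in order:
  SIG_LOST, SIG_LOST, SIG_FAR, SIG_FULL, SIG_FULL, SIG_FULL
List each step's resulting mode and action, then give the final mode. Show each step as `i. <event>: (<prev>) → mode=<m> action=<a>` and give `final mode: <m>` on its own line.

final mode: AVOID

1. SIG_LOST: (PATROL) → mode=IDLE action=motors_on
2. SIG_LOST: (IDLE) → mode=SEEK action=lamp_flash
3. SIG_FAR: (SEEK) → mode=AVOID action=announce
4. SIG_FULL: (AVOID) → mode=IDLE action=spin_cw
5. SIG_FULL: (IDLE) → mode=PATROL action=motors_off
6. SIG_FULL: (PATROL) → mode=AVOID action=spin_cw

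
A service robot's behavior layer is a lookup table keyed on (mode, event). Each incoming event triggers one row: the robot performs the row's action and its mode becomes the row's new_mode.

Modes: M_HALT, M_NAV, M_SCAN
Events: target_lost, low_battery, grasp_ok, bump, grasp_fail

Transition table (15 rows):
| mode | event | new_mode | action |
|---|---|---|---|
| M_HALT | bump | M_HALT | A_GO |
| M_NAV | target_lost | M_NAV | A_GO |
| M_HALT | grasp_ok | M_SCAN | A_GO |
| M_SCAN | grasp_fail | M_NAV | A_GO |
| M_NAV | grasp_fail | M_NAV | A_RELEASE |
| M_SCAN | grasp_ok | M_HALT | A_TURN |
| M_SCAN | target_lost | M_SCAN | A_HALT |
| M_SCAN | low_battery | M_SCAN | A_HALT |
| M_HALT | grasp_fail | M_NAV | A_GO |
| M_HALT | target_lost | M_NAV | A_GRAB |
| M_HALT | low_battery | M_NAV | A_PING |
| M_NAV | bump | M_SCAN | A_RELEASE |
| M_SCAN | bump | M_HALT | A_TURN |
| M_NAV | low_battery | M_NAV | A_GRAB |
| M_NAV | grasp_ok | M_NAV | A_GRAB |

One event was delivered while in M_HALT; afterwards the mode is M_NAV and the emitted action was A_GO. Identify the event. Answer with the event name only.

grasp_fail

try target_lost: (M_HALT, target_lost) → (M_NAV, A_GRAB)
try low_battery: (M_HALT, low_battery) → (M_NAV, A_PING)
try grasp_ok: (M_HALT, grasp_ok) → (M_SCAN, A_GO)
try bump: (M_HALT, bump) → (M_HALT, A_GO)
try grasp_fail: (M_HALT, grasp_fail) → (M_NAV, A_GO)  ← matches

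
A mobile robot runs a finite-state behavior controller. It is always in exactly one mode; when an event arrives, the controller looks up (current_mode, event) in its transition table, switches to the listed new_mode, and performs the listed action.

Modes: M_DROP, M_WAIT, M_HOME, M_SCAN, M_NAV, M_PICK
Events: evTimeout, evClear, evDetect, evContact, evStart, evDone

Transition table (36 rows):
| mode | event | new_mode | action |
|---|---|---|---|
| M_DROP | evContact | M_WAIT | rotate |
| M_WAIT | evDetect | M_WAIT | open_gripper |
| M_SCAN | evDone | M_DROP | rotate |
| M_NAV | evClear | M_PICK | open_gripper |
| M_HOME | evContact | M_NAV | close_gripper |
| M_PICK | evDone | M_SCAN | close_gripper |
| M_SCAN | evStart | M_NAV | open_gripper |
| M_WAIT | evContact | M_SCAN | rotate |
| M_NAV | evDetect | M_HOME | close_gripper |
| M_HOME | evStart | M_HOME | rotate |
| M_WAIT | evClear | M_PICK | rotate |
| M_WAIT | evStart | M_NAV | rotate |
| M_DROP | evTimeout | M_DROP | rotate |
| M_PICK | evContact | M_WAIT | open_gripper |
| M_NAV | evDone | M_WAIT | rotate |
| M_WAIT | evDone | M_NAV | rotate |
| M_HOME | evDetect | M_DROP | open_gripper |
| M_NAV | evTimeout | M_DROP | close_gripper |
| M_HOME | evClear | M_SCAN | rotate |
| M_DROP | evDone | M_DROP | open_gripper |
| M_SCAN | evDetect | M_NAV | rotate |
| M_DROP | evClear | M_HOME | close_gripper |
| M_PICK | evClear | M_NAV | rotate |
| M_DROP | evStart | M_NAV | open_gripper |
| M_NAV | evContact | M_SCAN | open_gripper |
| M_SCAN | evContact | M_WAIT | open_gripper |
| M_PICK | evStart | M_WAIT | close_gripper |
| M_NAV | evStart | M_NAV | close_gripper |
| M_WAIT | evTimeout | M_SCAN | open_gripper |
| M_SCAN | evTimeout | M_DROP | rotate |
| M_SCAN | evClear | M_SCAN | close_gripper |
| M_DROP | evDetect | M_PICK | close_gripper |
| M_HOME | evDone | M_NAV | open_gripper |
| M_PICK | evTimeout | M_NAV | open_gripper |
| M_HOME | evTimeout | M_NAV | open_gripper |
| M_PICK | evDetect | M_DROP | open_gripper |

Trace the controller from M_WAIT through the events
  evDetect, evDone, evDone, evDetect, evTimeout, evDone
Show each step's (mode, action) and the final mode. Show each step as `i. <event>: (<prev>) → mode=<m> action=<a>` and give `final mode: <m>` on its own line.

final mode: M_DROP

1. evDetect: (M_WAIT) → mode=M_WAIT action=open_gripper
2. evDone: (M_WAIT) → mode=M_NAV action=rotate
3. evDone: (M_NAV) → mode=M_WAIT action=rotate
4. evDetect: (M_WAIT) → mode=M_WAIT action=open_gripper
5. evTimeout: (M_WAIT) → mode=M_SCAN action=open_gripper
6. evDone: (M_SCAN) → mode=M_DROP action=rotate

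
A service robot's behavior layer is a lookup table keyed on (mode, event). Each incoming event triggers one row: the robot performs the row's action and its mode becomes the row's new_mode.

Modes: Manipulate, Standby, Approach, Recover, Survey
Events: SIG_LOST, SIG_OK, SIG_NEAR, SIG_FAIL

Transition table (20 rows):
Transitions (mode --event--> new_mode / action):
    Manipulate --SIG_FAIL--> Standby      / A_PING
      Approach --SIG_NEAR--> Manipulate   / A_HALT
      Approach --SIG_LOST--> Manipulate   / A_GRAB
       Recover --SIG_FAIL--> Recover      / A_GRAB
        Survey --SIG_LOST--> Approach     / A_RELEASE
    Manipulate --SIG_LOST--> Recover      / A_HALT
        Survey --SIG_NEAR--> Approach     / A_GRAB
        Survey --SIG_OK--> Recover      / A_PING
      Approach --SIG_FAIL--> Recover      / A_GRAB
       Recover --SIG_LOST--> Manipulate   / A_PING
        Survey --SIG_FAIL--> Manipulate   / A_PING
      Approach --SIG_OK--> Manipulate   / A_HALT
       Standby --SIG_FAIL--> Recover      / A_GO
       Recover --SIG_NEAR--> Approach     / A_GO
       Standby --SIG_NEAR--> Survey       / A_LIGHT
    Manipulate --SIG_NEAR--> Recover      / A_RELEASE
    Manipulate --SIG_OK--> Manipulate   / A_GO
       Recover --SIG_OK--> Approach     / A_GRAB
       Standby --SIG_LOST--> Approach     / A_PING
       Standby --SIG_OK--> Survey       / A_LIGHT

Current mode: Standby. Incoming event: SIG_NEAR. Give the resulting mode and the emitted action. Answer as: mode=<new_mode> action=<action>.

mode=Survey action=A_LIGHT

current mode = Standby; filter table to that mode:
  (Standby, SIG_FAIL) → (Recover, A_GO)
  (Standby, SIG_NEAR) → (Survey, A_LIGHT)  ← event matches
  (Standby, SIG_LOST) → (Approach, A_PING)
  (Standby, SIG_OK) → (Survey, A_LIGHT)
event = SIG_NEAR selects (Survey, A_LIGHT)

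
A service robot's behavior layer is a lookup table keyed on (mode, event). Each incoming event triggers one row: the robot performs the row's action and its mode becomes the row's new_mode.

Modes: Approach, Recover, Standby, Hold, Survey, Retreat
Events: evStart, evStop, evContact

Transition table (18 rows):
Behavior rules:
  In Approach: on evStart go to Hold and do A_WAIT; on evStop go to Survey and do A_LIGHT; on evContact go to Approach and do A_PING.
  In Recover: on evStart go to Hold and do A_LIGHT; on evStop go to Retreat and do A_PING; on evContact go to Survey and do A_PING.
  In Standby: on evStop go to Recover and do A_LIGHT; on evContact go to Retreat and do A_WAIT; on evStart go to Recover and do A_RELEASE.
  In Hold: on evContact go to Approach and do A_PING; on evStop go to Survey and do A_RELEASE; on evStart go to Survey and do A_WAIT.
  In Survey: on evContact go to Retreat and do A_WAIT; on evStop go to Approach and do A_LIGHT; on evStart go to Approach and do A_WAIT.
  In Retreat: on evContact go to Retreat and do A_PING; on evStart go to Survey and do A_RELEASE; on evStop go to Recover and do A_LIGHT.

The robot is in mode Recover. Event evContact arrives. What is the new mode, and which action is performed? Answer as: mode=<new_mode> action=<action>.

mode=Survey action=A_PING

current mode = Recover; filter table to that mode:
  (Recover, evStart) → (Hold, A_LIGHT)
  (Recover, evStop) → (Retreat, A_PING)
  (Recover, evContact) → (Survey, A_PING)  ← event matches
event = evContact selects (Survey, A_PING)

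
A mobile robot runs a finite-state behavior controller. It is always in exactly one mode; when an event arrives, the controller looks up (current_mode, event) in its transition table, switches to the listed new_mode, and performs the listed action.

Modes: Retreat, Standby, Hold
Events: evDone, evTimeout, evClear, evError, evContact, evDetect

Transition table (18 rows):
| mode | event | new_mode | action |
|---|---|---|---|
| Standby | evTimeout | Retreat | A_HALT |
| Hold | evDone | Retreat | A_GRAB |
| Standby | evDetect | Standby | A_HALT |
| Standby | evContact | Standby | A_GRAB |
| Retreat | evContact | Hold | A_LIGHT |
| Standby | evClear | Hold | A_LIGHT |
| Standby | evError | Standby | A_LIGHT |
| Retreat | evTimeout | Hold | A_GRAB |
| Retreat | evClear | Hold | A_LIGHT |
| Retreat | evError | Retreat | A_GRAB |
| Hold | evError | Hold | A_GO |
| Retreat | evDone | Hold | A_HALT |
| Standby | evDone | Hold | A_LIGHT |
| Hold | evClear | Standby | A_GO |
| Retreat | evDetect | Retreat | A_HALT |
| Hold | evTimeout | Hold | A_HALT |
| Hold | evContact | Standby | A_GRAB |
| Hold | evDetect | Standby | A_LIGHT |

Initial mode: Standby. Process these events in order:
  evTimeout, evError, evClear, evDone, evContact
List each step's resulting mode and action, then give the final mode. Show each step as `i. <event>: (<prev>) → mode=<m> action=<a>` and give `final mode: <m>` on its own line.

1. evTimeout: (Standby) → mode=Retreat action=A_HALT
2. evError: (Retreat) → mode=Retreat action=A_GRAB
3. evClear: (Retreat) → mode=Hold action=A_LIGHT
4. evDone: (Hold) → mode=Retreat action=A_GRAB
5. evContact: (Retreat) → mode=Hold action=A_LIGHT

final mode: Hold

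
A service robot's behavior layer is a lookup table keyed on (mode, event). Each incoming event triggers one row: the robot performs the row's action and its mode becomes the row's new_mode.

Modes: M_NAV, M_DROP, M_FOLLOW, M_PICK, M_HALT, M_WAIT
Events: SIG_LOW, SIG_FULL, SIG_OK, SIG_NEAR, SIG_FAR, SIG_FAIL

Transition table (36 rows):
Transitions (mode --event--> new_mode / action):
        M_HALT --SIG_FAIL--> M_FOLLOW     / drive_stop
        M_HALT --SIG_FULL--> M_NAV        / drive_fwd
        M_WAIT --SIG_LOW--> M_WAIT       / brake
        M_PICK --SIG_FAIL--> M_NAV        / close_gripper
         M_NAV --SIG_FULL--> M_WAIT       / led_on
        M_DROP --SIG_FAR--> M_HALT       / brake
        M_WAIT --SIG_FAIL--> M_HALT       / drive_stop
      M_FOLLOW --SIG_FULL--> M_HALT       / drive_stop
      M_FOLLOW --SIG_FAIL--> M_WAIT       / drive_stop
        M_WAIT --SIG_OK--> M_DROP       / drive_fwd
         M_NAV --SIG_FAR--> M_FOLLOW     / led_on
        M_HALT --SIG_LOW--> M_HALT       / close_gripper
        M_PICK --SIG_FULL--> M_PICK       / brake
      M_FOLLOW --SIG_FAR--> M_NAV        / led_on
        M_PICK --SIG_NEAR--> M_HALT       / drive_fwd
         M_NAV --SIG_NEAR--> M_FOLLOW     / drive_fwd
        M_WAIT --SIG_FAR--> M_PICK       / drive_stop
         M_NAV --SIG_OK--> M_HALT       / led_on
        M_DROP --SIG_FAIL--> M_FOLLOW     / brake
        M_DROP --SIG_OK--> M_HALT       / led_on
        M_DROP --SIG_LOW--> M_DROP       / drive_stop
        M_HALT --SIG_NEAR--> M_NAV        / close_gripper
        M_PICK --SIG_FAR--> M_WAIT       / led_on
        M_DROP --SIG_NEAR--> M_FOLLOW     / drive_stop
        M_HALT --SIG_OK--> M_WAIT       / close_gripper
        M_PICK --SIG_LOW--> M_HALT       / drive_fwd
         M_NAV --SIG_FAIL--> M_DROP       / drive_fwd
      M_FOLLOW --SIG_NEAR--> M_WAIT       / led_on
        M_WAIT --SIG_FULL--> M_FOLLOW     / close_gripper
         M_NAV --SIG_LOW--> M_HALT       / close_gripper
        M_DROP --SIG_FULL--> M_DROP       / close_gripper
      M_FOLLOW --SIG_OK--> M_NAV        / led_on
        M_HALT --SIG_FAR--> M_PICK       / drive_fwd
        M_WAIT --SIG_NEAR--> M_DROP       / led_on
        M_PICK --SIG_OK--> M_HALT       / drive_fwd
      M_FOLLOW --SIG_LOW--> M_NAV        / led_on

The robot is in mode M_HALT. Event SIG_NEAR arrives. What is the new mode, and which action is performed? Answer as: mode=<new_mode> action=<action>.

current mode = M_HALT; filter table to that mode:
  (M_HALT, SIG_FAIL) → (M_FOLLOW, drive_stop)
  (M_HALT, SIG_FULL) → (M_NAV, drive_fwd)
  (M_HALT, SIG_LOW) → (M_HALT, close_gripper)
  (M_HALT, SIG_NEAR) → (M_NAV, close_gripper)  ← event matches
  (M_HALT, SIG_OK) → (M_WAIT, close_gripper)
  (M_HALT, SIG_FAR) → (M_PICK, drive_fwd)
event = SIG_NEAR selects (M_NAV, close_gripper)

mode=M_NAV action=close_gripper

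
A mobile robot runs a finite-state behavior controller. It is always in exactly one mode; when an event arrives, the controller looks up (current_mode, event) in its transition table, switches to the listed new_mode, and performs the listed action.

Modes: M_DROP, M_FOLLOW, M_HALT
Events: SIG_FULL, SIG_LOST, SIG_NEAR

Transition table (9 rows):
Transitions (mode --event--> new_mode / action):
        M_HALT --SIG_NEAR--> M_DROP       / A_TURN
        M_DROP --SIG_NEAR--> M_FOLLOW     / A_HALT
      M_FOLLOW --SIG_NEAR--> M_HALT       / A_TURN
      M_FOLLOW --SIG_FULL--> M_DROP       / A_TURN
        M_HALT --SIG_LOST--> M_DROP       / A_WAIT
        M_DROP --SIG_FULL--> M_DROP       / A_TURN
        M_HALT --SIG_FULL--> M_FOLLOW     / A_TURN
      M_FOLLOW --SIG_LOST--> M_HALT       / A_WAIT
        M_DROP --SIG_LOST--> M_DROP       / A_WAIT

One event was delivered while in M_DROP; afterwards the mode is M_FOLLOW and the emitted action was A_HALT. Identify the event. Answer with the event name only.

try SIG_FULL: (M_DROP, SIG_FULL) → (M_DROP, A_TURN)
try SIG_LOST: (M_DROP, SIG_LOST) → (M_DROP, A_WAIT)
try SIG_NEAR: (M_DROP, SIG_NEAR) → (M_FOLLOW, A_HALT)  ← matches

SIG_NEAR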